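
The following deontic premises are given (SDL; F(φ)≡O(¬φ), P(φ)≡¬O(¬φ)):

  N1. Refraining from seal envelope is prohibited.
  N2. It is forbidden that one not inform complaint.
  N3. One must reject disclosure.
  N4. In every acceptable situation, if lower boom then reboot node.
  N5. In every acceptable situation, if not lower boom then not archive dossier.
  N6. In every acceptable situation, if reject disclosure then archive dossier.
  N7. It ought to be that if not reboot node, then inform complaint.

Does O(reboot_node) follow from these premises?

Premise 3 gives O(reject_disclosure).
Premise 6 is O(reject_disclosure → archive_dossier); since O(reject_disclosure), deontic closure gives O(archive_dossier).
Premise 5 is O(¬lower_boom → ¬archive_dossier); contrapositively O(archive_dossier → lower_boom). Since O(archive_dossier) holds, K gives O(lower_boom).
Applying K to premise 4 (O(lower_boom → reboot_node)) and O(lower_boom) yields O(reboot_node).
Premises 1, 2, 7 do not contribute to this derivation.
So O(reboot_node) follows.

Yes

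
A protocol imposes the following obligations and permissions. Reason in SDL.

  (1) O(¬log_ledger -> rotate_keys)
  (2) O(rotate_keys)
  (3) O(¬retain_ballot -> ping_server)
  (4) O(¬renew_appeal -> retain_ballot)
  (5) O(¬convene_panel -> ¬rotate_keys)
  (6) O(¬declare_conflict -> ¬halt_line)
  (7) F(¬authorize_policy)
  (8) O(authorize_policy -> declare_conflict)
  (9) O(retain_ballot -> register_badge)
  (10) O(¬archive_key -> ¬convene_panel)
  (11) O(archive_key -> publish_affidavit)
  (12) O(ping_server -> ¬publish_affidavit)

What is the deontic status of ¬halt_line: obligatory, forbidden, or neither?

Neither

Premise 6 is O(¬declare_conflict -> ¬halt_line), but O(¬declare_conflict) is not derivable from the premises, so it does not yield O(¬halt_line).
No premise or chain of K-axiom applications forces O(¬halt_line), and none forces O(halt_line). So ¬halt_line is neither obligatory nor forbidden under these norms.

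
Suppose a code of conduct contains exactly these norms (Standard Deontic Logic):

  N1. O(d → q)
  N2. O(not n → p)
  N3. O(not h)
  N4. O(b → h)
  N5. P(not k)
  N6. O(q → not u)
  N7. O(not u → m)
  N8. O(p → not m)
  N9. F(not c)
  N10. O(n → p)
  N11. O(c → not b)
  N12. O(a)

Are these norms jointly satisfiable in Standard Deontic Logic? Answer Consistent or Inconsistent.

Premise 4 is O(b → h), but O(b) is not derivable from the premises, so it does not yield O(h).
So O(h) is not derivable, and the apparent clash with O(not h) does not arise.
A world satisfying every obligation exists (e.g. a=true, b=false, c=true, d=false, h=false, k=false, m=false, n=false, p=true, q=false, u=true); no atom is both obligatory and forbidden, so the set is consistent.

Consistent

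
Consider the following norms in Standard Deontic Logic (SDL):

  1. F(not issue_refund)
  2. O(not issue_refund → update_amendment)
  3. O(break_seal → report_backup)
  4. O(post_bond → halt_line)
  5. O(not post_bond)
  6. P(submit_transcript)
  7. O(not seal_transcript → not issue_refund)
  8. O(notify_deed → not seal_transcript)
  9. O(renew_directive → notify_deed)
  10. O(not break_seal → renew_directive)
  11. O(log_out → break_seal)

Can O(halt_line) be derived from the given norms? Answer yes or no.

No

Premise 4 is O(post_bond → halt_line), but O(post_bond) is not derivable from the premises, so it does not yield O(halt_line).
No other premise forces O(halt_line). An ideal world satisfying every premise can still have halt_line false, so O(halt_line) is not derivable.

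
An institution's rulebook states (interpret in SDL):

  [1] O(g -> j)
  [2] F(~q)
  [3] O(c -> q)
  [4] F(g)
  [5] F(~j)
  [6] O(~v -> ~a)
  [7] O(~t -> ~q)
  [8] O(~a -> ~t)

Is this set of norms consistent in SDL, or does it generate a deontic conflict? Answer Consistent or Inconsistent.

Consistent

Premise 1 is O(g -> j); even if O(j) held, inferring O(g) would be affirming the consequent — invalid.
So O(g) is not derivable, and the apparent clash with O(~g) does not arise.
A world satisfying every obligation exists (e.g. a=true, c=false, g=false, j=true, q=true, t=true, v=true); no atom is both obligatory and forbidden, so the set is consistent.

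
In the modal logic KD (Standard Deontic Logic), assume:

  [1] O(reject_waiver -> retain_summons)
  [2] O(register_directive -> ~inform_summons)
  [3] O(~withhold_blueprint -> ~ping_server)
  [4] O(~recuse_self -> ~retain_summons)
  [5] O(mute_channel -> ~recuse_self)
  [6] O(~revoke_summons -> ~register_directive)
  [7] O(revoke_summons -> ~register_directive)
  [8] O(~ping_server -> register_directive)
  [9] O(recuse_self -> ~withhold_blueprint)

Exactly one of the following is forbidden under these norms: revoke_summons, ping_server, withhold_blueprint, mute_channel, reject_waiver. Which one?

Premises 7 and 6 are O(revoke_summons -> ~register_directive) and O(~revoke_summons -> ~register_directive); every ideal world satisfies revoke_summons or ~revoke_summons, so in either case ~register_directive holds — hence O(~register_directive).
Premise 8 is O(~ping_server -> register_directive); contrapositively O(~register_directive -> ping_server). Since O(~register_directive) holds, K gives O(ping_server).
The contrapositive of premise 3 (O(~withhold_blueprint -> ~ping_server)) is O(ping_server -> withhold_blueprint), and O(ping_server) is already established, so O(withhold_blueprint).
Premise 9, O(recuse_self -> ~withhold_blueprint), contraposes to O(withhold_blueprint -> ~recuse_self); with O(withhold_blueprint) we get O(~recuse_self).
Premise 4 is O(~recuse_self -> ~retain_summons); since O(~recuse_self), deontic closure gives O(~retain_summons).
The contrapositive of premise 1 (O(reject_waiver -> retain_summons)) is O(~retain_summons -> ~reject_waiver), and O(~retain_summons) is already established, so O(~reject_waiver).
So O(~reject_waiver) holds, i.e. reject_waiver is forbidden. None of the other listed options is forbidden under the premises.

reject_waiver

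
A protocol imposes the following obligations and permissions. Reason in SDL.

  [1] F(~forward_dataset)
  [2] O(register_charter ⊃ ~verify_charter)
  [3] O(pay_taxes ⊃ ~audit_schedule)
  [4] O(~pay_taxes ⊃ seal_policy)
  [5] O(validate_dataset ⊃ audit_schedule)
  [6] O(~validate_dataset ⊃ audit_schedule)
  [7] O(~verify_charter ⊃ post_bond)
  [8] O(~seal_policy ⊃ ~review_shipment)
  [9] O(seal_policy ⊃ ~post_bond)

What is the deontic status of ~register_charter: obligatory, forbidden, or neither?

Obligatory

Premises 6 and 5 cover both cases: O(~validate_dataset ⊃ audit_schedule) and O(validate_dataset ⊃ audit_schedule). Since ~validate_dataset ∨ validate_dataset is a tautology, O(audit_schedule) follows.
Premise 3, O(pay_taxes ⊃ ~audit_schedule), contraposes to O(audit_schedule ⊃ ~pay_taxes); with O(audit_schedule) we get O(~pay_taxes).
Premise 4 is O(~pay_taxes ⊃ seal_policy); since O(~pay_taxes), deontic closure gives O(seal_policy).
Premise 9 is O(seal_policy ⊃ ~post_bond); since O(seal_policy), deontic closure gives O(~post_bond).
The contrapositive of premise 7 (O(~verify_charter ⊃ post_bond)) is O(~post_bond ⊃ verify_charter), and O(~post_bond) is already established, so O(verify_charter).
Premise 2, O(register_charter ⊃ ~verify_charter), contraposes to O(verify_charter ⊃ ~register_charter); with O(verify_charter) we get O(~register_charter).
Premises 1, 8 do not contribute to this derivation.
Hence ~register_charter is obligatory.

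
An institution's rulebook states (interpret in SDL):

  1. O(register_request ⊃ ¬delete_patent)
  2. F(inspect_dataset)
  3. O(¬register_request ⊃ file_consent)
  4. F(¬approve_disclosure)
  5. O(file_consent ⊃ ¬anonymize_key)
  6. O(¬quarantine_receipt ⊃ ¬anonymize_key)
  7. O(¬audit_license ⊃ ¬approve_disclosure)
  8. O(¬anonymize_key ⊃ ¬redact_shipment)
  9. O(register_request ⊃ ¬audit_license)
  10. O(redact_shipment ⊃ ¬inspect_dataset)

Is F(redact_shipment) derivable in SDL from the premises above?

Premise 4 is F(¬approve_disclosure), i.e. O(approve_disclosure).
Premise 7, O(¬audit_license ⊃ ¬approve_disclosure), contraposes to O(approve_disclosure ⊃ audit_license); with O(approve_disclosure) we get O(audit_license).
Premise 9, O(register_request ⊃ ¬audit_license), contraposes to O(audit_license ⊃ ¬register_request); with O(audit_license) we get O(¬register_request).
Premise 3 is O(¬register_request ⊃ file_consent); since O(¬register_request), deontic closure gives O(file_consent).
From O(file_consent) and premise 5, O(file_consent ⊃ ¬anonymize_key), we obtain O(¬anonymize_key).
With premise 8, O(¬anonymize_key ⊃ ¬redact_shipment), the K-axiom yields O(¬redact_shipment).
Premises 1, 2, 6, 10 do not contribute to this derivation.
So O(¬redact_shipment) holds, i.e. F(redact_shipment). The claim follows.

Yes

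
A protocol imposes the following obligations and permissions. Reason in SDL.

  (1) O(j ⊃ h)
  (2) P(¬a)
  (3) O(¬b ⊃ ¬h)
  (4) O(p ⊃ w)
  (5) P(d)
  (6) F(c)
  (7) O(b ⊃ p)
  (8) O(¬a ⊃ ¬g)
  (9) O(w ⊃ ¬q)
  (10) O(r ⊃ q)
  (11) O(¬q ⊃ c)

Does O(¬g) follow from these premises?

Premise 8 is O(¬a ⊃ ¬g), but O(¬a) is not derivable from the premises (the permission P(¬a) asserts only ¬O(a), not O(¬a)), so it does not yield O(¬g).
No other premise forces O(¬g). An ideal world satisfying every premise can still have ¬g false, so O(¬g) is not derivable.

No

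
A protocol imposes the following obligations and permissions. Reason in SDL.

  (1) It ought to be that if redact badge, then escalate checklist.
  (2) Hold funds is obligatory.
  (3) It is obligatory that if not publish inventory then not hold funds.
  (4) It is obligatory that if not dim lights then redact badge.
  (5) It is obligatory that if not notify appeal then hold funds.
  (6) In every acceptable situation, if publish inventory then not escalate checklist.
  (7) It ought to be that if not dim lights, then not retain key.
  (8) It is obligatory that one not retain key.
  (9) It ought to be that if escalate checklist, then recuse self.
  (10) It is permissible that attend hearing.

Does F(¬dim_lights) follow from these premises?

Premise 2 states O(hold_funds) outright.
Premise 3 is O(¬publish_inventory → ¬hold_funds); contrapositively O(hold_funds → publish_inventory). Since O(hold_funds) holds, K gives O(publish_inventory).
Premise 6 is O(publish_inventory → ¬escalate_checklist); since O(publish_inventory), deontic closure gives O(¬escalate_checklist).
Premise 1, O(redact_badge → escalate_checklist), contraposes to O(¬escalate_checklist → ¬redact_badge); with O(¬escalate_checklist) we get O(¬redact_badge).
Premise 4, O(¬dim_lights → redact_badge), contraposes to O(¬redact_badge → dim_lights); with O(¬redact_badge) we get O(dim_lights).
Premises 5, 7, 8, 9, 10 do not contribute to this derivation.
So O(dim_lights) holds, i.e. F(¬dim_lights). The claim follows.

Yes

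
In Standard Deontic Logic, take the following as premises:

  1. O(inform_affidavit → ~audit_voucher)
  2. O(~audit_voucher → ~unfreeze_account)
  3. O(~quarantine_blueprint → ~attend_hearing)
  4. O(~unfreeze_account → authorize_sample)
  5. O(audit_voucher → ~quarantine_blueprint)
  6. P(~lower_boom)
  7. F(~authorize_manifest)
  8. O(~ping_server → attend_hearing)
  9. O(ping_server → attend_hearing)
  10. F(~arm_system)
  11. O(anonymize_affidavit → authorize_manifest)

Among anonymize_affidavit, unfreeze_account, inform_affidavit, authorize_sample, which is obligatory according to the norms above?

authorize_sample

Premises 9 and 8 are O(ping_server → attend_hearing) and O(~ping_server → attend_hearing); every ideal world satisfies ping_server or ~ping_server, so in either case attend_hearing holds — hence O(attend_hearing).
Premise 3 is O(~quarantine_blueprint → ~attend_hearing); contrapositively O(attend_hearing → quarantine_blueprint). Since O(attend_hearing) holds, K gives O(quarantine_blueprint).
Premise 5 is O(audit_voucher → ~quarantine_blueprint); contrapositively O(quarantine_blueprint → ~audit_voucher). Since O(quarantine_blueprint) holds, K gives O(~audit_voucher).
With premise 2, O(~audit_voucher → ~unfreeze_account), the K-axiom yields O(~unfreeze_account).
Premise 4 is O(~unfreeze_account → authorize_sample); since O(~unfreeze_account), deontic closure gives O(authorize_sample).
So O(authorize_sample) holds — authorize_sample is obligatory. None of the other listed options is made obligatory by any chain of premises.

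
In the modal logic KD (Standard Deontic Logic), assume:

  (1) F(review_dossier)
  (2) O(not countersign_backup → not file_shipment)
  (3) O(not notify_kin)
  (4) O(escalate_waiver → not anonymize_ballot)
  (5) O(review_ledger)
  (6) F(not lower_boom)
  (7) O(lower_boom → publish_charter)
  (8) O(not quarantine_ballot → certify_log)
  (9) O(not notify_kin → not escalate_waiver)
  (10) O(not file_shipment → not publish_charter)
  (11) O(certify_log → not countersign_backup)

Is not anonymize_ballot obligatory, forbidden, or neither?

Neither

Premise 4 is O(escalate_waiver → not anonymize_ballot), but O(escalate_waiver) is not derivable from the premises, so it does not yield O(not anonymize_ballot).
No premise or chain of K-axiom applications forces O(not anonymize_ballot), and none forces O(anonymize_ballot). So not anonymize_ballot is neither obligatory nor forbidden under these norms.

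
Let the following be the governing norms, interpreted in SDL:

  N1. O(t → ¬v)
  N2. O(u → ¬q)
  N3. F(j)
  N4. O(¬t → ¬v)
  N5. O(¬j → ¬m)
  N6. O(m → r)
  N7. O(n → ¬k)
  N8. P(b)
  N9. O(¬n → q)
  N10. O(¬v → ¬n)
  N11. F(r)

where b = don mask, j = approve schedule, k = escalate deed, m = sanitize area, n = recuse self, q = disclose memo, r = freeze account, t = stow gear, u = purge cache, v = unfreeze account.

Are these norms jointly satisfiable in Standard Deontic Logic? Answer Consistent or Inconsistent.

Premise 6 is O(m → r), but O(m) is not derivable from the premises, so it does not yield O(r).
So O(r) is not derivable, and the apparent clash with O(¬r) does not arise.
A world satisfying every obligation exists (e.g. b=false, j=false, k=false, m=false, n=false, q=true, r=false, t=false, u=false, v=false); no atom is both obligatory and forbidden, so the set is consistent.

Consistent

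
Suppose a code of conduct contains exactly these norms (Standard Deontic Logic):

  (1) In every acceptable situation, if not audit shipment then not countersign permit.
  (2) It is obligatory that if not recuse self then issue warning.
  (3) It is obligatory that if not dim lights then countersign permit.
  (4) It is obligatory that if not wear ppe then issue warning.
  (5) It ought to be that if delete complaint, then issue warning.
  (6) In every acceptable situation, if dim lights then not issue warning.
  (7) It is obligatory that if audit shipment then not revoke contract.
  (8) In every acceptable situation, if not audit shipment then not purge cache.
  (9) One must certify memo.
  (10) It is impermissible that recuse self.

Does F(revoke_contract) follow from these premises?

F(recuse_self) at premise 10 means O(¬recuse_self).
With premise 2, O(¬recuse_self → issue_warning), the K-axiom yields O(issue_warning).
The contrapositive of premise 6 (O(dim_lights → ¬issue_warning)) is O(issue_warning → ¬dim_lights), and O(issue_warning) is already established, so O(¬dim_lights).
Applying K to premise 3 (O(¬dim_lights → countersign_permit)) and O(¬dim_lights) yields O(countersign_permit).
Premise 1, O(¬audit_shipment → ¬countersign_permit), contraposes to O(countersign_permit → audit_shipment); with O(countersign_permit) we get O(audit_shipment).
With premise 7, O(audit_shipment → ¬revoke_contract), the K-axiom yields O(¬revoke_contract).
Premises 4, 5, 8, 9 do not contribute to this derivation.
So O(¬revoke_contract) holds, i.e. F(revoke_contract). The claim follows.

Yes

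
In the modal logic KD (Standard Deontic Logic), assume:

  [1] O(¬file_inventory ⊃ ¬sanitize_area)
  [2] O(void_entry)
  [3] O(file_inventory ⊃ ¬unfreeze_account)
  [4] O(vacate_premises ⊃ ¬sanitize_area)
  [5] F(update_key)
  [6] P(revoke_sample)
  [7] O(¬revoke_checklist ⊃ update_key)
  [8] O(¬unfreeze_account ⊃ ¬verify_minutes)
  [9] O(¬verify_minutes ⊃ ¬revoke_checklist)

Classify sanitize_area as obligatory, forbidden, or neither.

Premise 5, F(update_key), is equivalent to O(¬update_key).
The contrapositive of premise 7 (O(¬revoke_checklist ⊃ update_key)) is O(¬update_key ⊃ revoke_checklist), and O(¬update_key) is already established, so O(revoke_checklist).
The contrapositive of premise 9 (O(¬verify_minutes ⊃ ¬revoke_checklist)) is O(revoke_checklist ⊃ verify_minutes), and O(revoke_checklist) is already established, so O(verify_minutes).
Premise 8, O(¬unfreeze_account ⊃ ¬verify_minutes), contraposes to O(verify_minutes ⊃ unfreeze_account); with O(verify_minutes) we get O(unfreeze_account).
Premise 3 is O(file_inventory ⊃ ¬unfreeze_account); contrapositively O(unfreeze_account ⊃ ¬file_inventory). Since O(unfreeze_account) holds, K gives O(¬file_inventory).
Premise 1 is O(¬file_inventory ⊃ ¬sanitize_area); since O(¬file_inventory), deontic closure gives O(¬sanitize_area).
Premises 2, 4, 6 do not contribute to this derivation.
Thus O(¬sanitize_area), which is F(sanitize_area): sanitize_area is forbidden.

Forbidden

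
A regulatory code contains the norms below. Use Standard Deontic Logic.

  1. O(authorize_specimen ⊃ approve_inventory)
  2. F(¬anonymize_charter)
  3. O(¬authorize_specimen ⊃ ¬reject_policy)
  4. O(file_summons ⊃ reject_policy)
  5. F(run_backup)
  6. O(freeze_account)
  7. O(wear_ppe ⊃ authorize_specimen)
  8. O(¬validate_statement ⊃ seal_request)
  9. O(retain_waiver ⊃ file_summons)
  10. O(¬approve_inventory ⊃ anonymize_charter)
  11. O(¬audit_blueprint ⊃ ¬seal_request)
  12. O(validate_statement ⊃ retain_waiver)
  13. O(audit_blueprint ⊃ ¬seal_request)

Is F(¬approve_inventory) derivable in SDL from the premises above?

Premises 11 and 13 cover both cases: O(¬audit_blueprint ⊃ ¬seal_request) and O(audit_blueprint ⊃ ¬seal_request). Since ¬audit_blueprint ∨ audit_blueprint is a tautology, O(¬seal_request) follows.
Premise 8 is O(¬validate_statement ⊃ seal_request); contrapositively O(¬seal_request ⊃ validate_statement). Since O(¬seal_request) holds, K gives O(validate_statement).
From O(validate_statement) and premise 12, O(validate_statement ⊃ retain_waiver), we obtain O(retain_waiver).
With premise 9, O(retain_waiver ⊃ file_summons), the K-axiom yields O(file_summons).
Applying K to premise 4 (O(file_summons ⊃ reject_policy)) and O(file_summons) yields O(reject_policy).
Premise 3 is O(¬authorize_specimen ⊃ ¬reject_policy); contrapositively O(reject_policy ⊃ authorize_specimen). Since O(reject_policy) holds, K gives O(authorize_specimen).
From O(authorize_specimen) and premise 1, O(authorize_specimen ⊃ approve_inventory), we obtain O(approve_inventory).
Premises 2, 5, 6, 7, 10 do not contribute to this derivation.
So O(approve_inventory) holds, i.e. F(¬approve_inventory). The claim follows.

Yes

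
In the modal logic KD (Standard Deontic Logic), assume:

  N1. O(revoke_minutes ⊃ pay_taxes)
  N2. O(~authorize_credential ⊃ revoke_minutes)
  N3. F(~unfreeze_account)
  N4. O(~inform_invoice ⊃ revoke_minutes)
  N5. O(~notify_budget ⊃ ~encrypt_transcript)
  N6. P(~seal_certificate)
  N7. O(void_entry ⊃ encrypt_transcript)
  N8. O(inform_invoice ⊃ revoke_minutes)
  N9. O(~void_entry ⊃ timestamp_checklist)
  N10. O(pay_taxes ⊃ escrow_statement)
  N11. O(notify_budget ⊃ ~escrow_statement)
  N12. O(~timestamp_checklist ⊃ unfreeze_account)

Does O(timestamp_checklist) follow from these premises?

By case analysis on ~inform_invoice: premise 4 gives O(~inform_invoice ⊃ revoke_minutes) and premise 8 gives O(inform_invoice ⊃ revoke_minutes), so O(revoke_minutes) either way.
With premise 1, O(revoke_minutes ⊃ pay_taxes), the K-axiom yields O(pay_taxes).
Applying K to premise 10 (O(pay_taxes ⊃ escrow_statement)) and O(pay_taxes) yields O(escrow_statement).
Premise 11 is O(notify_budget ⊃ ~escrow_statement); contrapositively O(escrow_statement ⊃ ~notify_budget). Since O(escrow_statement) holds, K gives O(~notify_budget).
Premise 5 is O(~notify_budget ⊃ ~encrypt_transcript); since O(~notify_budget), deontic closure gives O(~encrypt_transcript).
Premise 7, O(void_entry ⊃ encrypt_transcript), contraposes to O(~encrypt_transcript ⊃ ~void_entry); with O(~encrypt_transcript) we get O(~void_entry).
Premise 9 is O(~void_entry ⊃ timestamp_checklist); since O(~void_entry), deontic closure gives O(timestamp_checklist).
Premises 2, 3, 6, 12 do not contribute to this derivation.
So O(timestamp_checklist) follows.

Yes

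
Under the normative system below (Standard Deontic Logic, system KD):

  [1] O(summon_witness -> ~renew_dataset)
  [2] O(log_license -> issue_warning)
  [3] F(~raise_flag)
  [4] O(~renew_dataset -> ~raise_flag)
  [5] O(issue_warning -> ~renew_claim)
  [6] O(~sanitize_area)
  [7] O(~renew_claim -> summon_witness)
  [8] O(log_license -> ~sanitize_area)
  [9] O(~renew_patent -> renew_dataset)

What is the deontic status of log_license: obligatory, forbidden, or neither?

Forbidden

F(~raise_flag) at premise 3 means O(raise_flag).
Premise 4, O(~renew_dataset -> ~raise_flag), contraposes to O(raise_flag -> renew_dataset); with O(raise_flag) we get O(renew_dataset).
Premise 1, O(summon_witness -> ~renew_dataset), contraposes to O(renew_dataset -> ~summon_witness); with O(renew_dataset) we get O(~summon_witness).
Premise 7 is O(~renew_claim -> summon_witness); contrapositively O(~summon_witness -> renew_claim). Since O(~summon_witness) holds, K gives O(renew_claim).
The contrapositive of premise 5 (O(issue_warning -> ~renew_claim)) is O(renew_claim -> ~issue_warning), and O(renew_claim) is already established, so O(~issue_warning).
Premise 2 is O(log_license -> issue_warning); contrapositively O(~issue_warning -> ~log_license). Since O(~issue_warning) holds, K gives O(~log_license).
Premises 6, 8, 9 do not contribute to this derivation.
Thus O(~log_license), which is F(log_license): log_license is forbidden.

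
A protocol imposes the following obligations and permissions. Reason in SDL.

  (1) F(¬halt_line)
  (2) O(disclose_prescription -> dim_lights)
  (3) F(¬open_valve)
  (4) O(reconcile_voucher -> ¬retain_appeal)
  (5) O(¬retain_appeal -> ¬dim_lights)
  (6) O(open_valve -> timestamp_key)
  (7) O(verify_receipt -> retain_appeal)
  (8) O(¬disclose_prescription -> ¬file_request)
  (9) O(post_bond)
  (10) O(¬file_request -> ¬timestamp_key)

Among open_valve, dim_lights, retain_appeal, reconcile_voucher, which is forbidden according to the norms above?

reconcile_voucher

Premise 3, F(¬open_valve), is equivalent to O(open_valve).
Premise 6 is O(open_valve -> timestamp_key); since O(open_valve), deontic closure gives O(timestamp_key).
Premise 10, O(¬file_request -> ¬timestamp_key), contraposes to O(timestamp_key -> file_request); with O(timestamp_key) we get O(file_request).
Premise 8 is O(¬disclose_prescription -> ¬file_request); contrapositively O(file_request -> disclose_prescription). Since O(file_request) holds, K gives O(disclose_prescription).
Applying K to premise 2 (O(disclose_prescription -> dim_lights)) and O(disclose_prescription) yields O(dim_lights).
The contrapositive of premise 5 (O(¬retain_appeal -> ¬dim_lights)) is O(dim_lights -> retain_appeal), and O(dim_lights) is already established, so O(retain_appeal).
Premise 4, O(reconcile_voucher -> ¬retain_appeal), contraposes to O(retain_appeal -> ¬reconcile_voucher); with O(retain_appeal) we get O(¬reconcile_voucher).
So O(¬reconcile_voucher) holds, i.e. reconcile_voucher is forbidden. None of the other listed options is forbidden under the premises.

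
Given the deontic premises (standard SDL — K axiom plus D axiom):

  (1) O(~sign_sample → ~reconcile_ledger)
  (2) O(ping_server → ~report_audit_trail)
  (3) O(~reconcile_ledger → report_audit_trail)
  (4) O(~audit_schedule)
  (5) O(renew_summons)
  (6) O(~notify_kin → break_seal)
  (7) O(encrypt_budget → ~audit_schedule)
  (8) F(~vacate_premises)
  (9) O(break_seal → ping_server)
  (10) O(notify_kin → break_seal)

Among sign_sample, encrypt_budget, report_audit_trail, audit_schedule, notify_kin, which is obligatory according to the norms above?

Premises 10 and 6 are O(notify_kin → break_seal) and O(~notify_kin → break_seal); every ideal world satisfies notify_kin or ~notify_kin, so in either case break_seal holds — hence O(break_seal).
Premise 9 is O(break_seal → ping_server); since O(break_seal), deontic closure gives O(ping_server).
With premise 2, O(ping_server → ~report_audit_trail), the K-axiom yields O(~report_audit_trail).
Premise 3 is O(~reconcile_ledger → report_audit_trail); contrapositively O(~report_audit_trail → reconcile_ledger). Since O(~report_audit_trail) holds, K gives O(reconcile_ledger).
The contrapositive of premise 1 (O(~sign_sample → ~reconcile_ledger)) is O(reconcile_ledger → sign_sample), and O(reconcile_ledger) is already established, so O(sign_sample).
So O(sign_sample) holds — sign_sample is obligatory. None of the other listed options is made obligatory by any chain of premises.

sign_sample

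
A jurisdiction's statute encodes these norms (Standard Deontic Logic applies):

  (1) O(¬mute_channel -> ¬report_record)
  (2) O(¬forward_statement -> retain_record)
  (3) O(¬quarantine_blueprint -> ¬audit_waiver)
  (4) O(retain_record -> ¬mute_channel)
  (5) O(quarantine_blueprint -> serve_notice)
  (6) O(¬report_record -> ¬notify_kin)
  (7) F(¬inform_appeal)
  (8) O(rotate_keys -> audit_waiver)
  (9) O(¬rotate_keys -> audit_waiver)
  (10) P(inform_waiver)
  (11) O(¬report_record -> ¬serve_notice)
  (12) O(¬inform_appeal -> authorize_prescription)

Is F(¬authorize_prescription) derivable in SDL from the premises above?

Premise 12 is O(¬inform_appeal -> authorize_prescription), but O(¬inform_appeal) is not derivable from the premises, so it does not yield O(authorize_prescription).
No other premise forces O(authorize_prescription). An ideal world satisfying every premise can still have ¬authorize_prescription true, so F(¬authorize_prescription) is not derivable.

No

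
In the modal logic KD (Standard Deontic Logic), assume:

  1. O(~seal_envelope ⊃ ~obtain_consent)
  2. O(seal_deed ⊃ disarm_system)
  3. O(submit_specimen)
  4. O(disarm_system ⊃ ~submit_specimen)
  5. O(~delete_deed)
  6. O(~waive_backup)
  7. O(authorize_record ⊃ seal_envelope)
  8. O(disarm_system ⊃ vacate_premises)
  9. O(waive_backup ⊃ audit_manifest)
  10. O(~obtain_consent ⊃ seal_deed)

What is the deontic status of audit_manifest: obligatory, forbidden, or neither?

Premise 9 is O(waive_backup ⊃ audit_manifest), but O(waive_backup) is not derivable from the premises, so it does not yield O(audit_manifest).
No premise or chain of K-axiom applications forces O(audit_manifest), and none forces O(~audit_manifest). So audit_manifest is neither obligatory nor forbidden under these norms.

Neither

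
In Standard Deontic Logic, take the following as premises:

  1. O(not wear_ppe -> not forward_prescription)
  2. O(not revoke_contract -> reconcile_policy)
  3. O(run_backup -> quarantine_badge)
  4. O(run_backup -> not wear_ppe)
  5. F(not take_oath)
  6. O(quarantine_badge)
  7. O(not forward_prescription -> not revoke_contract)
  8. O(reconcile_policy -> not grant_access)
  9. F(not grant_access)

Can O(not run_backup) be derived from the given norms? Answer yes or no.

Premise 9 is F(not grant_access), i.e. O(grant_access).
Premise 8, O(reconcile_policy -> not grant_access), contraposes to O(grant_access -> not reconcile_policy); with O(grant_access) we get O(not reconcile_policy).
Premise 2 is O(not revoke_contract -> reconcile_policy); contrapositively O(not reconcile_policy -> revoke_contract). Since O(not reconcile_policy) holds, K gives O(revoke_contract).
Premise 7, O(not forward_prescription -> not revoke_contract), contraposes to O(revoke_contract -> forward_prescription); with O(revoke_contract) we get O(forward_prescription).
The contrapositive of premise 1 (O(not wear_ppe -> not forward_prescription)) is O(forward_prescription -> wear_ppe), and O(forward_prescription) is already established, so O(wear_ppe).
Premise 4, O(run_backup -> not wear_ppe), contraposes to O(wear_ppe -> not run_backup); with O(wear_ppe) we get O(not run_backup).
Premises 3, 5, 6 do not contribute to this derivation.
So O(not run_backup) follows.

Yes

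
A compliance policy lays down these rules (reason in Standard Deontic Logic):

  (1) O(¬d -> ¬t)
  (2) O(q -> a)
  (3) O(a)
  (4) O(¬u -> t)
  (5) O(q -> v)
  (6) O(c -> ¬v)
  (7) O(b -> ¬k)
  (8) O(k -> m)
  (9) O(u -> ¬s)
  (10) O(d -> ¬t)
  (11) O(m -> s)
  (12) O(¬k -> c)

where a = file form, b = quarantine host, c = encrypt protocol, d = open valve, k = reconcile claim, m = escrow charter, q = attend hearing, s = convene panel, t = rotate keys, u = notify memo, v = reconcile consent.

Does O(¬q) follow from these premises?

By case analysis on ¬d: premise 1 gives O(¬d -> ¬t) and premise 10 gives O(d -> ¬t), so O(¬t) either way.
The contrapositive of premise 4 (O(¬u -> t)) is O(¬t -> u), and O(¬t) is already established, so O(u).
Premise 9 is O(u -> ¬s); since O(u), deontic closure gives O(¬s).
Premise 11, O(m -> s), contraposes to O(¬s -> ¬m); with O(¬s) we get O(¬m).
Premise 8, O(k -> m), contraposes to O(¬m -> ¬k); with O(¬m) we get O(¬k).
Premise 12 is O(¬k -> c); since O(¬k), deontic closure gives O(c).
From O(c) and premise 6, O(c -> ¬v), we obtain O(¬v).
The contrapositive of premise 5 (O(q -> v)) is O(¬v -> ¬q), and O(¬v) is already established, so O(¬q).
Premises 2, 3, 7 do not contribute to this derivation.
So O(¬q) follows.

Yes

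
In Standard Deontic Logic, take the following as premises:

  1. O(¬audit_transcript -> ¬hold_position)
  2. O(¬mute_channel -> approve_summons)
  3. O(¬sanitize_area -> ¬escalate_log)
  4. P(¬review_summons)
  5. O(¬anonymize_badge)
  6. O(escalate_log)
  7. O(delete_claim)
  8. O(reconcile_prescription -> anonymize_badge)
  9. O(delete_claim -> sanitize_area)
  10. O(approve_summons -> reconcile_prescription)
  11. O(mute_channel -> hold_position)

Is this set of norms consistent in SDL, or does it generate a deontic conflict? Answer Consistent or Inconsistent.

Premise 3 is O(¬sanitize_area -> ¬escalate_log), but O(¬sanitize_area) is not derivable from the premises, so it does not yield O(¬escalate_log).
So O(¬escalate_log) is not derivable, and the apparent clash with O(escalate_log) does not arise.
A world satisfying every obligation exists (e.g. anonymize_badge=false, approve_summons=false, audit_transcript=true, delete_claim=true, escalate_log=true, hold_position=true, mute_channel=true, reconcile_prescription=false, review_summons=false, sanitize_area=true); no atom is both obligatory and forbidden, so the set is consistent.

Consistent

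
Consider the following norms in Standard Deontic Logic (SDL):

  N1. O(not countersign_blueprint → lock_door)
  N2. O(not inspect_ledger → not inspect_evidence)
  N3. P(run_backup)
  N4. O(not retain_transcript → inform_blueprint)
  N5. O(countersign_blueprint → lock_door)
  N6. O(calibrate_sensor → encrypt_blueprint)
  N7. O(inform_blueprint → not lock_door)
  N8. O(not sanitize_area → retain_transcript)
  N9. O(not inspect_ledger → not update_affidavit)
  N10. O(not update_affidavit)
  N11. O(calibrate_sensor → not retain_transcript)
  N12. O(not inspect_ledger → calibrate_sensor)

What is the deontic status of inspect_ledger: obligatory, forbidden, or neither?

Obligatory

By case analysis on not countersign_blueprint: premise 1 gives O(not countersign_blueprint → lock_door) and premise 5 gives O(countersign_blueprint → lock_door), so O(lock_door) either way.
Premise 7, O(inform_blueprint → not lock_door), contraposes to O(lock_door → not inform_blueprint); with O(lock_door) we get O(not inform_blueprint).
Premise 4 is O(not retain_transcript → inform_blueprint); contrapositively O(not inform_blueprint → retain_transcript). Since O(not inform_blueprint) holds, K gives O(retain_transcript).
The contrapositive of premise 11 (O(calibrate_sensor → not retain_transcript)) is O(retain_transcript → not calibrate_sensor), and O(retain_transcript) is already established, so O(not calibrate_sensor).
The contrapositive of premise 12 (O(not inspect_ledger → calibrate_sensor)) is O(not calibrate_sensor → inspect_ledger), and O(not calibrate_sensor) is already established, so O(inspect_ledger).
Premises 2, 3, 6, 8, 9, 10 do not contribute to this derivation.
Hence inspect_ledger is obligatory.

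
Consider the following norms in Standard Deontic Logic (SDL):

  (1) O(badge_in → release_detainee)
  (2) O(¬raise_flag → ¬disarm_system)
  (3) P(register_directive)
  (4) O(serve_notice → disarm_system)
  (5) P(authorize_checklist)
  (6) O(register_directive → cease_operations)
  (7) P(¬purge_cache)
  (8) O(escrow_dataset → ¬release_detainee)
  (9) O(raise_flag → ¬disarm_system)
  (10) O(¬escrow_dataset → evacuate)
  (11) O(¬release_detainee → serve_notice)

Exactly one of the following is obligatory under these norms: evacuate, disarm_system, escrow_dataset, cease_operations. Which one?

evacuate

Premises 2 and 9 cover both cases: O(¬raise_flag → ¬disarm_system) and O(raise_flag → ¬disarm_system). Since ¬raise_flag ∨ raise_flag is a tautology, O(¬disarm_system) follows.
The contrapositive of premise 4 (O(serve_notice → disarm_system)) is O(¬disarm_system → ¬serve_notice), and O(¬disarm_system) is already established, so O(¬serve_notice).
Premise 11, O(¬release_detainee → serve_notice), contraposes to O(¬serve_notice → release_detainee); with O(¬serve_notice) we get O(release_detainee).
The contrapositive of premise 8 (O(escrow_dataset → ¬release_detainee)) is O(release_detainee → ¬escrow_dataset), and O(release_detainee) is already established, so O(¬escrow_dataset).
With premise 10, O(¬escrow_dataset → evacuate), the K-axiom yields O(evacuate).
So O(evacuate) holds — evacuate is obligatory. None of the other listed options is made obligatory by any chain of premises.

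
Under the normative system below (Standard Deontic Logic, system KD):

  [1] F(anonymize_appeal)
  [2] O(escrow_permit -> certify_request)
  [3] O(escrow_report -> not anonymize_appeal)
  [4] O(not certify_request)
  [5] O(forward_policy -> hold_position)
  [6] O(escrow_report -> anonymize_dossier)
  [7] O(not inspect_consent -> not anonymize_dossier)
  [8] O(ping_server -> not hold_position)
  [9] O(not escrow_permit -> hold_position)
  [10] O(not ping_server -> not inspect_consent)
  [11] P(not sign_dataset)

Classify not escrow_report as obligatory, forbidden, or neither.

Obligatory

Premise 4 gives O(not certify_request).
Premise 2, O(escrow_permit -> certify_request), contraposes to O(not certify_request -> not escrow_permit); with O(not certify_request) we get O(not escrow_permit).
Premise 9 is O(not escrow_permit -> hold_position); since O(not escrow_permit), deontic closure gives O(hold_position).
Premise 8, O(ping_server -> not hold_position), contraposes to O(hold_position -> not ping_server); with O(hold_position) we get O(not ping_server).
Premise 10 is O(not ping_server -> not inspect_consent); since O(not ping_server), deontic closure gives O(not inspect_consent).
Premise 7 is O(not inspect_consent -> not anonymize_dossier); since O(not inspect_consent), deontic closure gives O(not anonymize_dossier).
The contrapositive of premise 6 (O(escrow_report -> anonymize_dossier)) is O(not anonymize_dossier -> not escrow_report), and O(not anonymize_dossier) is already established, so O(not escrow_report).
Premises 1, 3, 5, 11 do not contribute to this derivation.
Hence not escrow_report is obligatory.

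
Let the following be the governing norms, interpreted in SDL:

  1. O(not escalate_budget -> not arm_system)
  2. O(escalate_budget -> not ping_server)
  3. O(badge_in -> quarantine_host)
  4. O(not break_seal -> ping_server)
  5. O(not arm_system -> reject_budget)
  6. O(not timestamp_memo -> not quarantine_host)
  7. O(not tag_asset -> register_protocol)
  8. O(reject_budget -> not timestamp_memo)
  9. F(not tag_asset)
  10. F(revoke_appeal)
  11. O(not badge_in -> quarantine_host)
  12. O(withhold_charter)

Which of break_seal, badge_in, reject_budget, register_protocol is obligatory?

break_seal

Premises 11 and 3 cover both cases: O(not badge_in -> quarantine_host) and O(badge_in -> quarantine_host). Since not badge_in ∨ badge_in is a tautology, O(quarantine_host) follows.
The contrapositive of premise 6 (O(not timestamp_memo -> not quarantine_host)) is O(quarantine_host -> timestamp_memo), and O(quarantine_host) is already established, so O(timestamp_memo).
The contrapositive of premise 8 (O(reject_budget -> not timestamp_memo)) is O(timestamp_memo -> not reject_budget), and O(timestamp_memo) is already established, so O(not reject_budget).
Premise 5 is O(not arm_system -> reject_budget); contrapositively O(not reject_budget -> arm_system). Since O(not reject_budget) holds, K gives O(arm_system).
Premise 1, O(not escalate_budget -> not arm_system), contraposes to O(arm_system -> escalate_budget); with O(arm_system) we get O(escalate_budget).
With premise 2, O(escalate_budget -> not ping_server), the K-axiom yields O(not ping_server).
Premise 4 is O(not break_seal -> ping_server); contrapositively O(not ping_server -> break_seal). Since O(not ping_server) holds, K gives O(break_seal).
So O(break_seal) holds — break_seal is obligatory. None of the other listed options is made obligatory by any chain of premises.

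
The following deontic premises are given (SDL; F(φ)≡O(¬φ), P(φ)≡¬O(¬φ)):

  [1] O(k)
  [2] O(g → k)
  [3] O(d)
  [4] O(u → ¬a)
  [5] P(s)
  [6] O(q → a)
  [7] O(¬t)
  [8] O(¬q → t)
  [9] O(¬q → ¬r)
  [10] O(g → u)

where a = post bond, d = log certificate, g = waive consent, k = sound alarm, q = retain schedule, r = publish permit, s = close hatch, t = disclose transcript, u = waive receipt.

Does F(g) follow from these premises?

Premise 7 gives O(¬t).
The contrapositive of premise 8 (O(¬q → t)) is O(¬t → q), and O(¬t) is already established, so O(q).
With premise 6, O(q → a), the K-axiom yields O(a).
Premise 4 is O(u → ¬a); contrapositively O(a → ¬u). Since O(a) holds, K gives O(¬u).
The contrapositive of premise 10 (O(g → u)) is O(¬u → ¬g), and O(¬u) is already established, so O(¬g).
Premises 1, 2, 3, 5, 9 do not contribute to this derivation.
So O(¬g) holds, i.e. F(g). The claim follows.

Yes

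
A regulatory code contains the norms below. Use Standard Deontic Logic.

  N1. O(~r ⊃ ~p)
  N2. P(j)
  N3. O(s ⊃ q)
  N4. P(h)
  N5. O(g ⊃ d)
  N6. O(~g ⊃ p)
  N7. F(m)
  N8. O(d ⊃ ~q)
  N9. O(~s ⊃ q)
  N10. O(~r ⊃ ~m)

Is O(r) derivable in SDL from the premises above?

Yes

By case analysis on s: premise 3 gives O(s ⊃ q) and premise 9 gives O(~s ⊃ q), so O(q) either way.
Premise 8, O(d ⊃ ~q), contraposes to O(q ⊃ ~d); with O(q) we get O(~d).
Premise 5, O(g ⊃ d), contraposes to O(~d ⊃ ~g); with O(~d) we get O(~g).
From O(~g) and premise 6, O(~g ⊃ p), we obtain O(p).
Premise 1 is O(~r ⊃ ~p); contrapositively O(p ⊃ r). Since O(p) holds, K gives O(r).
Premises 2, 4, 7, 10 do not contribute to this derivation.
So O(r) follows.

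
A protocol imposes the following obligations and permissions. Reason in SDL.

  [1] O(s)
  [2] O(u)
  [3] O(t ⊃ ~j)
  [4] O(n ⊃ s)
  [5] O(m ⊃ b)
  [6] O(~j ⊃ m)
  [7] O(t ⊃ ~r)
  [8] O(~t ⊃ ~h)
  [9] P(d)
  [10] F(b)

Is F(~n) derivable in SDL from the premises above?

Premise 4 is O(n ⊃ s); even if O(s) held, inferring O(n) would be affirming the consequent — invalid.
No other premise forces O(n). An ideal world satisfying every premise can still have ~n true, so F(~n) is not derivable.

No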